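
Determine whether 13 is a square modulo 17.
By Euler's criterion: 13^{8} ≡ 1 (mod 17). Since this equals 1, 13 is a QR.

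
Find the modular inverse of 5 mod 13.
5^(-1) ≡ 8 (mod 13). Verification: 5 × 8 = 40 ≡ 1 (mod 13)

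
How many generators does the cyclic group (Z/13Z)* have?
4

The number of primitive roots modulo p is φ(p-1) = φ(12)
φ(12) = 4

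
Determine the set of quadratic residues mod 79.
QRs mod 79: {1, 2, 4, 5, 8, 9, 10, 11, 13, 16, 18, 19, 20, 21, 22, 23, 25, 26, 31, 32, 36, 38, 40, 42, 44, 45, 46, 49, 50, 51, 52, 55, 62, 64, 65, 67, 72, 73, 76}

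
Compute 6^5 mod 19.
5 = 4 + 1 (binary 101). Repeated squaring mod 19: 6^1 ≡ 6; 6^2 ≡ 6² = 36 ≡ 17; 6^4 ≡ 17² = 289 ≡ 4. Multiply: 6^5 = 6^4 × 6^1 ≡ 4 × 6 (mod 19): 4 × 6 = 24 ≡ 5. So 6^5 ≡ 5 (mod 19).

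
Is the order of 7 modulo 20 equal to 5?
No, the actual order is 4, not 5.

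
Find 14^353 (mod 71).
Using Fermat: 14^{70} ≡ 1 (mod 71). 353 ≡ 3 (mod 70). So 14^{353} ≡ 14^{3} ≡ 46 (mod 71)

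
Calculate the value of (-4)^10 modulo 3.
(-4) ≡ 2 (mod 3). 10 = 8 + 2 (binary 1010). Repeated squaring mod 3: 2^1 ≡ 2; 2^2 ≡ 2² = 4 ≡ 1; 2^4 ≡ 1² = 1 ≡ 1; 2^8 ≡ 1² = 1 ≡ 1. Multiply: (-4)^10 ≡ 2^8 × 2^2 ≡ 1 × 1 (mod 3): 1 × 1 = 1 ≡ 1. So (-4)^10 ≡ 1 (mod 3).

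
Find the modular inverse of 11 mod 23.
11^(-1) ≡ 21 (mod 23). Verification: 11 × 21 = 231 ≡ 1 (mod 23)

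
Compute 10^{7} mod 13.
10

Using successive squaring:
Binary expansion of 7: 111
Powers of 10 mod 13 (each is the square of the previous):
  10^1 ≡ 10 (mod 13)
  10^2 ≡ 10² = 100 ≡ 9 (mod 13)
  10^4 ≡ 9² = 81 ≡ 3 (mod 13)
7 = 4 + 2 + 1, so 10^7 = 10^4 × 10^2 × 10^1 ≡ 3 × 9 × 10 (mod 13)
Multiplying step by step:
  3 × 9 = 27 ≡ 1 (mod 13)
  1 × 10 = 10 ≡ 10 (mod 13)
Result: 10^7 ≡ 10 (mod 13)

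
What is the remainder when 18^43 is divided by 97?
Using repeated squaring. 43 = 32 + 8 + 2 + 1 (binary 101011). Repeated squaring mod 97: 18^1 ≡ 18; 18^2 ≡ 18² = 324 ≡ 33; 18^4 ≡ 33² = 1089 ≡ 22; 18^8 ≡ 22² = 484 ≡ 96; 18^16 ≡ 96² = 9216 ≡ 1; 18^32 ≡ 1² = 1 ≡ 1. Multiply: 18^43 = 18^32 × 18^8 × 18^2 × 18^1 ≡ 1 × 96 × 33 × 18 (mod 97): 1 × 96 = 96 ≡ 96; 96 × 33 = 3168 ≡ 64; 64 × 18 = 1152 ≡ 85. So 18^43 ≡ 85 (mod 97).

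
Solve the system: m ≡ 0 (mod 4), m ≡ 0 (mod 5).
M = 4 × 5 = 20. M₁ = 5, y₁ ≡ 1 (mod 4). M₂ = 4, y₂ ≡ 4 (mod 5). m = 0×5×1 + 0×4×4 ≡ 0 (mod 20)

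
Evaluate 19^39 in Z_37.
Using Fermat: 19^{36} ≡ 1 (mod 37). 39 ≡ 3 (mod 36). So 19^{39} ≡ 19^{3} ≡ 14 (mod 37)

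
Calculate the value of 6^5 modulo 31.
5 = 4 + 1 (binary 101). Repeated squaring mod 31: 6^1 ≡ 6; 6^2 ≡ 6² = 36 ≡ 5; 6^4 ≡ 5² = 25 ≡ 25. Multiply: 6^5 = 6^4 × 6^1 ≡ 25 × 6 (mod 31): 25 × 6 = 150 ≡ 26. So 6^5 ≡ 26 (mod 31).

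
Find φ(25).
20

Prime factorization: 25 = 5^2
Using the formula φ(n) = n × Π(1 - 1/p) for each prime factor p:
φ(25) = 25 × (1 - 1/5)
φ(25) = 20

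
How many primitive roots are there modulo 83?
40

The number of primitive roots modulo p is φ(p-1) = φ(82)
φ(82) = 40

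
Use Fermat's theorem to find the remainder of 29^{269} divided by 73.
11

By Fermat's Little Theorem, a^(p-1) ≡ 1 (mod p) for prime p and gcd(a, p) = 1
Here p = 73, so 29^72 ≡ 1 (mod 73)
We can reduce the exponent: 269 mod 72 = 53
So 29^269 ≡ 29^53 (mod 73)
Computing: 29^53 mod 73 = 11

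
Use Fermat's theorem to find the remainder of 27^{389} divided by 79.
41

By Fermat's Little Theorem, a^(p-1) ≡ 1 (mod p) for prime p and gcd(a, p) = 1
Here p = 79, so 27^78 ≡ 1 (mod 79)
We can reduce the exponent: 389 mod 78 = 77
So 27^389 ≡ 27^77 (mod 79)
Computing: 27^77 mod 79 = 41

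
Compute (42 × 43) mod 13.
12

(42 × 43) = 1806
1806 mod 13 = 12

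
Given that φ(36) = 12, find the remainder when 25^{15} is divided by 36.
By Euler: 25^{12} ≡ 1 (mod 36) since gcd(25, 36) = 1. 15 = 1×12 + 3. So 25^{15} ≡ 25^{3} ≡ 1 (mod 36)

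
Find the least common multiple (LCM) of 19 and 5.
95

First find GCD(19, 5) using the Euclidean algorithm:
19 = 3 × 5 + 4
5 = 1 × 4 + 1
4 = 4 × 1 + 0
GCD(19, 5) = 1

LCM formula: LCM(a, b) = (a × b) / GCD(a, b)
LCM(19, 5) = (19 × 5) / 1
LCM(19, 5) = 95 / 1
LCM(19, 5) = 95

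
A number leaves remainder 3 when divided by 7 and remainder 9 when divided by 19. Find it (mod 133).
M = 7 × 19 = 133. M₁ = 19, y₁ ≡ 3 (mod 7). M₂ = 7, y₂ ≡ 11 (mod 19). y = 3×19×3 + 9×7×11 ≡ 66 (mod 133)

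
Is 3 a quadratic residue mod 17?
By Euler's criterion: 3^{8} ≡ 16 (mod 17). Since this equals -1 (≡ 16), 3 is not a QR.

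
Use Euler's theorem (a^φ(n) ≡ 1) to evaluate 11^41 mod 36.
By Euler: 11^{12} ≡ 1 (mod 36) since gcd(11, 36) = 1. 41 = 3×12 + 5. So 11^{41} ≡ 11^{5} ≡ 23 (mod 36)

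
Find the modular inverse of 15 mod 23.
15^(-1) ≡ 20 (mod 23). Verification: 15 × 20 = 300 ≡ 1 (mod 23)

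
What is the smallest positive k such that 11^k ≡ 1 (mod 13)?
Powers of 11 mod 13: 11^1≡11, 11^2≡4, 11^3≡5, 11^4≡3, 11^5≡7, 11^6≡12, 11^7≡2, 11^8≡9, 11^9≡8, 11^10≡10, 11^11≡6, 11^12≡1. Order = 12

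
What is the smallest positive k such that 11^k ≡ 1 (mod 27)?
Powers of 11 mod 27: 11^1≡11, 11^2≡13, 11^3≡8, 11^4≡7, 11^5≡23, 11^6≡10, 11^7≡2, 11^8≡22, 11^9≡26, 11^10≡16, 11^11≡14, 11^12≡19, 11^13≡20, 11^14≡4, 11^15≡17, 11^16≡25, 11^17≡5, 11^18≡1. Order = 18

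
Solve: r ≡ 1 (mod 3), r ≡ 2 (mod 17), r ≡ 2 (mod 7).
M = 3 × 17 × 7 = 357. M₁ = 119, y₁ ≡ 2 (mod 3). M₂ = 21, y₂ ≡ 13 (mod 17). M₃ = 51, y₃ ≡ 4 (mod 7). r = 1×119×2 + 2×21×13 + 2×51×4 ≡ 121 (mod 357)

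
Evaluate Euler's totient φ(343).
294

Prime factorization: 343 = 7^3
Using the formula φ(n) = n × Π(1 - 1/p) for each prime factor p:
φ(343) = 343 × (1 - 1/7)
φ(343) = 294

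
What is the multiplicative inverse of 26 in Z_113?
100

Using Extended Euclidean Algorithm:
gcd(26, 113) = 1
Bezout coefficients: 26 × -13 + 113 × 3 = 1
So 26 × -13 ≡ 1 (mod 113)
The inverse is -13 mod 113 = 100
Verification: 26 × 100 = 2600 = 23 × 113 + 1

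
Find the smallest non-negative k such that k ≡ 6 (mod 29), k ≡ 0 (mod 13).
325

Using the Chinese Remainder Theorem:
M = product of moduli = 377
For equation 1: M_1 = 13, 13 ≡ 13 (mod 29), inverse of 13 mod 29 is 9 (check: 13 × 9 = 117 ≡ 1 (mod 29))
For equation 2: M_2 = 29, 29 ≡ 3 (mod 13), inverse of 29 mod 13 is 9 (check: 3 × 9 = 27 ≡ 1 (mod 13))
Combine: k ≡ Σ r_i×M_i×(M_i⁻¹ mod m_i) = 6×13×9 + 0×29×9 = 702 + 0 = 702
702 mod 377 = 325
k ≡ 325 (mod 377)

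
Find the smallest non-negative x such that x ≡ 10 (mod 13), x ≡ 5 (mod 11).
49

Using the Chinese Remainder Theorem:
M = product of moduli = 143
For equation 1: M_1 = 11, 11 ≡ 11 (mod 13), inverse of 11 mod 13 is 6 (check: 11 × 6 = 66 ≡ 1 (mod 13))
For equation 2: M_2 = 13, 13 ≡ 2 (mod 11), inverse of 13 mod 11 is 6 (check: 2 × 6 = 12 ≡ 1 (mod 11))
Combine: x ≡ Σ r_i×M_i×(M_i⁻¹ mod m_i) = 10×11×6 + 5×13×6 = 660 + 390 = 1050
1050 mod 143 = 49
x ≡ 49 (mod 143)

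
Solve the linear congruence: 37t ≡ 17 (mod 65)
11

Since gcd(37, 65) = 1 divides 17, a solution exists.
Multiply both sides by the inverse of 37 mod 65:
  37^(-1) mod 65 = 58
  x ≡ 58 × 17 ≡ 986 ≡ 11 (mod 65)
Verification: 37 × 11 = 407 = 6 × 65 + 17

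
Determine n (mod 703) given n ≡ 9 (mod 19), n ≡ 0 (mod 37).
370

Using the Chinese Remainder Theorem:
M = product of moduli = 703
For equation 1: M_1 = 37, 37 ≡ 18 (mod 19), inverse of 37 mod 19 is 18 (check: 18 × 18 = 324 ≡ 1 (mod 19))
For equation 2: M_2 = 19, 19 ≡ 19 (mod 37), inverse of 19 mod 37 is 2 (check: 19 × 2 = 38 ≡ 1 (mod 37))
Combine: n ≡ Σ r_i×M_i×(M_i⁻¹ mod m_i) = 9×37×18 + 0×19×2 = 5994 + 0 = 5994
5994 mod 703 = 370
n ≡ 370 (mod 703)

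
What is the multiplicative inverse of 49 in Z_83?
49^(-1) ≡ 61 (mod 83). Verification: 49 × 61 = 2989 ≡ 1 (mod 83)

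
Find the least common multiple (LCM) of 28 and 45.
1260

First find GCD(28, 45) using the Euclidean algorithm:
28 = 0 × 45 + 28
45 = 1 × 28 + 17
28 = 1 × 17 + 11
17 = 1 × 11 + 6
11 = 1 × 6 + 5
6 = 1 × 5 + 1
5 = 5 × 1 + 0
GCD(28, 45) = 1

LCM formula: LCM(a, b) = (a × b) / GCD(a, b)
LCM(28, 45) = (28 × 45) / 1
LCM(28, 45) = 1260 / 1
LCM(28, 45) = 1260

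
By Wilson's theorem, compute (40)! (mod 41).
By Wilson's theorem, (40)! ≡ -1 ≡ 40 (mod 41)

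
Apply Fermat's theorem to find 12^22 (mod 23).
By Fermat's Little Theorem, 12^{22} ≡ 1 (mod 23) since 23 is prime and gcd(12, 23) = 1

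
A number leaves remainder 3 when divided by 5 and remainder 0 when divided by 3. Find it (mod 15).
M = 5 × 3 = 15. M₁ = 3, y₁ ≡ 2 (mod 5). M₂ = 5, y₂ ≡ 2 (mod 3). t = 3×3×2 + 0×5×2 ≡ 3 (mod 15)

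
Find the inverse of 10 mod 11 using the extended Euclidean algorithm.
Extended GCD: 10(-1) + 11(1) = 1. So 10^(-1) ≡ 10 ≡ 10 (mod 11). Verify: 10 × 10 = 100 ≡ 1 (mod 11)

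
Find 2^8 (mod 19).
8 = 8 (binary 1000). Repeated squaring mod 19: 2^1 ≡ 2; 2^2 ≡ 2² = 4 ≡ 4; 2^4 ≡ 4² = 16 ≡ 16; 2^8 ≡ 16² = 256 ≡ 9. So 2^8 ≡ 9 (mod 19).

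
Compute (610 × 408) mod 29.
2

(610 × 408) = 248880
248880 mod 29 = 2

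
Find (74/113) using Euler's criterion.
(74/113) = 74^{56} mod 113 = -1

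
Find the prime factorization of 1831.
1831

Divide by primes starting from smallest:
1831 ÷ 1831 = 1

1831 = 1831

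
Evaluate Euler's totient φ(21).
12

Prime factorization: 21 = 3 × 7
Using the formula φ(n) = n × Π(1 - 1/p) for each prime factor p:
φ(21) = 21 × (1 - 1/3) × (1 - 1/7)
φ(21) = 12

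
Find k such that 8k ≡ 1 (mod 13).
8^(-1) ≡ 5 (mod 13). Verification: 8 × 5 = 40 ≡ 1 (mod 13)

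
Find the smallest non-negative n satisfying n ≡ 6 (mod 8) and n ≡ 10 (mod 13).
M = 8 × 13 = 104. M₁ = 13, y₁ ≡ 5 (mod 8). M₂ = 8, y₂ ≡ 5 (mod 13). n = 6×13×5 + 10×8×5 ≡ 62 (mod 104)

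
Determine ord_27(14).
Powers of 14 mod 27: 14^1≡14, 14^2≡7, 14^3≡17, 14^4≡22, 14^5≡11, 14^6≡19, 14^7≡23, 14^8≡25, 14^9≡26, 14^10≡13, 14^11≡20, 14^12≡10, 14^13≡5, 14^14≡16, 14^15≡8, 14^16≡4, 14^17≡2, 14^18≡1. Order = 18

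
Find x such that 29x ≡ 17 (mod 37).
21

Since gcd(29, 37) = 1 divides 17, a solution exists.
Multiply both sides by the inverse of 29 mod 37:
  29^(-1) mod 37 = 23
  x ≡ 23 × 17 ≡ 391 ≡ 21 (mod 37)
Verification: 29 × 21 = 609 = 16 × 37 + 17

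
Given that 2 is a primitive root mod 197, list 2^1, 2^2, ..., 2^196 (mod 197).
g^1, g^2, ..., g^{196} mod 197: {2, 4, 8, 16, 32, 64, 128, 59, 118, 39, 78, 156, 115, 33, 66, 132, 67, 134, 71, 142, 87, 174, 151, 105, 13, 26, 52, 104, 11, 22, 44, 88, 176, 155, 113, 29, 58, 116, 35, 70, 140, 83, 166, 135, 73, 146, 95, 190, 183, 169, 141, 85, 170, 143, 89, 178, 159, 121, 45, 90, 180, 163, 129, 61, 122, 47, 94, 188, 179, 161, 125, 53, 106, 15, 30, 60, 120, 43, 86, 172, 147, 97, 194, 191, 185, 173, 149, 101, 5, 10, 20, 40, 80, 160, 123, 49, 98, 196, 195, 193, 189, 181, 165, 133, 69, 138, 79, 158, 119, 41, 82, 164, 131, 65, 130, 63, 126, 55, 110, 23, 46, 92, 184, 171, 145, 93, 186, 175, 153, 109, 21, 42, 84, 168, 139, 81, 162, 127, 57, 114, 31, 62, 124, 51, 102, 7, 14, 28, 56, 112, 27, 54, 108, 19, 38, 76, 152, 107, 17, 34, 68, 136, 75, 150, 103, 9, 18, 36, 72, 144, 91, 182, 167, 137, 77, 154, 111, 25, 50, 100, 3, 6, 12, 24, 48, 96, 192, 187, 177, 157, 117, 37, 74, 148, 99, 1}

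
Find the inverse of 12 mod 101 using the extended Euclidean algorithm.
Extended GCD: 12(-42) + 101(5) = 1. So 12^(-1) ≡ 59 ≡ 59 (mod 101). Verify: 12 × 59 = 708 ≡ 1 (mod 101)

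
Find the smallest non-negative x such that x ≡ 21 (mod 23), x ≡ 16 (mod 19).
320

Using the Chinese Remainder Theorem:
M = product of moduli = 437
For equation 1: M_1 = 19, 19 ≡ 19 (mod 23), inverse of 19 mod 23 is 17 (check: 19 × 17 = 323 ≡ 1 (mod 23))
For equation 2: M_2 = 23, 23 ≡ 4 (mod 19), inverse of 23 mod 19 is 5 (check: 4 × 5 = 20 ≡ 1 (mod 19))
Combine: x ≡ Σ r_i×M_i×(M_i⁻¹ mod m_i) = 21×19×17 + 16×23×5 = 6783 + 1840 = 8623
8623 mod 437 = 320
x ≡ 320 (mod 437)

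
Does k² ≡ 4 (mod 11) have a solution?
By Euler's criterion: 4^{5} ≡ 1 (mod 11). Since this equals 1, 4 is a QR.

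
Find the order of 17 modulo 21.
Powers of 17 mod 21: 17^1≡17, 17^2≡16, 17^3≡20, 17^4≡4, 17^5≡5, 17^6≡1. Order = 6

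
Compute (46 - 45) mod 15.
1

(46 - 45) = 1
1 mod 15 = 1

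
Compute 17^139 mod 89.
Using Fermat: 17^{88} ≡ 1 (mod 89). 139 ≡ 51 (mod 88). So 17^{139} ≡ 17^{51} ≡ 79 (mod 89)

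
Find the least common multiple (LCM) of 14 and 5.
70

First find GCD(14, 5) using the Euclidean algorithm:
14 = 2 × 5 + 4
5 = 1 × 4 + 1
4 = 4 × 1 + 0
GCD(14, 5) = 1

LCM formula: LCM(a, b) = (a × b) / GCD(a, b)
LCM(14, 5) = (14 × 5) / 1
LCM(14, 5) = 70 / 1
LCM(14, 5) = 70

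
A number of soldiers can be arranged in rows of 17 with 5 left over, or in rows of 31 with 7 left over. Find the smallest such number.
M = 17 × 31 = 527. M₁ = 31, y₁ ≡ 11 (mod 17). M₂ = 17, y₂ ≡ 11 (mod 31). t = 5×31×11 + 7×17×11 ≡ 379 (mod 527). The smallest positive such number is 379.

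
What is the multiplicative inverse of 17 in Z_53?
17^(-1) ≡ 25 (mod 53). Verification: 17 × 25 = 425 ≡ 1 (mod 53)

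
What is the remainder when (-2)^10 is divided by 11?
(-2) ≡ 9 (mod 11). 10 = 8 + 2 (binary 1010). Repeated squaring mod 11: 9^1 ≡ 9; 9^2 ≡ 9² = 81 ≡ 4; 9^4 ≡ 4² = 16 ≡ 5; 9^8 ≡ 5² = 25 ≡ 3. Multiply: (-2)^10 ≡ 9^8 × 9^2 ≡ 3 × 4 (mod 11): 3 × 4 = 12 ≡ 1. So (-2)^10 ≡ 1 (mod 11).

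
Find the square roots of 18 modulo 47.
The square roots of 18 mod 47 are 21 and 26. Verify: 21² = 441 ≡ 18 (mod 47)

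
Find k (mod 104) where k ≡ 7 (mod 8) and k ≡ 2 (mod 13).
M = 8 × 13 = 104. M₁ = 13, y₁ ≡ 5 (mod 8). M₂ = 8, y₂ ≡ 5 (mod 13). k = 7×13×5 + 2×8×5 ≡ 15 (mod 104)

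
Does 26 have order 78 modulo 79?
p - 1 = 78 has prime divisors 2, 3, 13. Check 26^(78/q) mod 79 for each: 26^(78/2) = 26^39 ≡ 1, 26^(78/3) = 26^26 ≡ 55, 26^(78/13) = 26^6 ≡ 22 (mod 79). Since 26^39 ≡ 1 (mod 79), the order of 26 divides 39 (in fact the order is 39) ≠ 78, so it is not a primitive root.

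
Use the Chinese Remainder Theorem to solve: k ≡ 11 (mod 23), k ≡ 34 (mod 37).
34

Using the Chinese Remainder Theorem:
M = product of moduli = 851
For equation 1: M_1 = 37, 37 ≡ 14 (mod 23), inverse of 37 mod 23 is 5 (check: 14 × 5 = 70 ≡ 1 (mod 23))
For equation 2: M_2 = 23, 23 ≡ 23 (mod 37), inverse of 23 mod 37 is 29 (check: 23 × 29 = 667 ≡ 1 (mod 37))
Combine: k ≡ Σ r_i×M_i×(M_i⁻¹ mod m_i) = 11×37×5 + 34×23×29 = 2035 + 22678 = 24713
24713 mod 851 = 34
k ≡ 34 (mod 851)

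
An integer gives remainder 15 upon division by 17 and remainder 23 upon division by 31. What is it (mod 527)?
M = 17 × 31 = 527. M₁ = 31, y₁ ≡ 11 (mod 17). M₂ = 17, y₂ ≡ 11 (mod 31). x = 15×31×11 + 23×17×11 ≡ 457 (mod 527). The smallest positive such number is 457.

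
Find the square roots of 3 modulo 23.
The square roots of 3 mod 23 are 16 and 7. Verify: 16² = 256 ≡ 3 (mod 23)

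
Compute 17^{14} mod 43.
6

Using successive squaring:
Binary expansion of 14: 1110
Powers of 17 mod 43 (each is the square of the previous):
  17^1 ≡ 17 (mod 43)
  17^2 ≡ 17² = 289 ≡ 31 (mod 43)
  17^4 ≡ 31² = 961 ≡ 15 (mod 43)
  17^8 ≡ 15² = 225 ≡ 10 (mod 43)
14 = 8 + 4 + 2, so 17^14 = 17^8 × 17^4 × 17^2 ≡ 10 × 15 × 31 (mod 43)
Multiplying step by step:
  10 × 15 = 150 ≡ 21 (mod 43)
  21 × 31 = 651 ≡ 6 (mod 43)
Result: 17^14 ≡ 6 (mod 43)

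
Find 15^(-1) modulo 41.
11

Using Extended Euclidean Algorithm:
gcd(15, 41) = 1
Bezout coefficients: 15 × 11 + 41 × -4 = 1
So 15 × 11 ≡ 1 (mod 41)
The inverse is 11 mod 41 = 11
Verification: 15 × 11 = 165 = 4 × 41 + 1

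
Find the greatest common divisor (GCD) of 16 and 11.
1

Using the Euclidean algorithm:
16 = 1 × 11 + 5
11 = 2 × 5 + 1
5 = 5 × 1 + 0

GCD(16, 11) = 1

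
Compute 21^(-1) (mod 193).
21^(-1) ≡ 46 (mod 193). Verification: 21 × 46 = 966 ≡ 1 (mod 193)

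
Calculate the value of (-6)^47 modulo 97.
Using repeated squaring. (-6) ≡ 91 (mod 97). 47 = 32 + 8 + 4 + 2 + 1 (binary 101111). Repeated squaring mod 97: 91^1 ≡ 91; 91^2 ≡ 91² = 8281 ≡ 36; 91^4 ≡ 36² = 1296 ≡ 35; 91^8 ≡ 35² = 1225 ≡ 61; 91^16 ≡ 61² = 3721 ≡ 35; 91^32 ≡ 35² = 1225 ≡ 61. Multiply: (-6)^47 ≡ 91^32 × 91^8 × 91^4 × 91^2 × 91^1 ≡ 61 × 61 × 35 × 36 × 91 (mod 97): 61 × 61 = 3721 ≡ 35; 35 × 35 = 1225 ≡ 61; 61 × 36 = 2196 ≡ 62; 62 × 91 = 5642 ≡ 16. So (-6)^47 ≡ 16 (mod 97).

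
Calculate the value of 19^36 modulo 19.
Using repeated squaring. 19 ≡ 0 (mod 19). 36 = 32 + 4 (binary 100100). Repeated squaring mod 19: 0^1 ≡ 0; 0^2 ≡ 0² = 0 ≡ 0; 0^4 ≡ 0² = 0 ≡ 0; 0^8 ≡ 0² = 0 ≡ 0; 0^16 ≡ 0² = 0 ≡ 0; 0^32 ≡ 0² = 0 ≡ 0. Multiply: 19^36 ≡ 0^32 × 0^4 ≡ 0 × 0 (mod 19): 0 × 0 = 0 ≡ 0. So 19^36 ≡ 0 (mod 19).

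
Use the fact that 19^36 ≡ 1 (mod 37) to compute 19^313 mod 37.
By Fermat: 19^{36} ≡ 1 (mod 37). 313 = 8×36 + 25. So 19^{313} ≡ 19^{25} ≡ 13 (mod 37)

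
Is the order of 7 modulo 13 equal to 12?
Yes, ord_13(7) = 12.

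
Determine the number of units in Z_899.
840

Prime factorization: 899 = 29 × 31
Using the formula φ(n) = n × Π(1 - 1/p) for each prime factor p:
φ(899) = 899 × (1 - 1/29) × (1 - 1/31)
φ(899) = 840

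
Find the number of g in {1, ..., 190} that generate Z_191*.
Number of primitive roots mod 191 = φ(190) = 72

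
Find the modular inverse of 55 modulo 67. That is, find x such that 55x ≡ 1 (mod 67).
39

Using Extended Euclidean Algorithm:
gcd(55, 67) = 1
Bezout coefficients: 55 × -28 + 67 × 23 = 1
So 55 × -28 ≡ 1 (mod 67)
The inverse is -28 mod 67 = 39
Verification: 55 × 39 = 2145 = 32 × 67 + 1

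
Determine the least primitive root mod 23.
p - 1 = 22 has prime divisors 2, 11. h is a primitive root mod 23 iff h^(22/q) ≢ 1 (mod 23) for each such q.
h = 2: 2^11 ≡ 1, 2^2 ≡ 4 (mod 23); 2^11 ≡ 1, so not a primitive root.
h = 3: 3^11 ≡ 1, 3^2 ≡ 9 (mod 23); 3^11 ≡ 1, so not a primitive root.
h = 4: 4^11 ≡ 1, 4^2 ≡ 16 (mod 23); 4^11 ≡ 1, so not a primitive root.
h = 5: 5^11 ≡ 22, 5^2 ≡ 2 (mod 23); none is 1, so 5 has order 22 and is a primitive root.
The smallest primitive root mod 23 is g = 5.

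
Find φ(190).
72

Prime factorization: 190 = 2 × 5 × 19
Using the formula φ(n) = n × Π(1 - 1/p) for each prime factor p:
φ(190) = 190 × (1 - 1/2) × (1 - 1/5) × (1 - 1/19)
φ(190) = 72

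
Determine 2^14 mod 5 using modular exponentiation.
Using Fermat: 2^{4} ≡ 1 (mod 5). 14 ≡ 2 (mod 4). So 2^{14} ≡ 2^{2} ≡ 4 (mod 5)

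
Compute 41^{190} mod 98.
57

Using successive squaring:
Binary expansion of 190: 10111110
Powers of 41 mod 98 (each is the square of the previous):
  41^1 ≡ 41 (mod 98)
  41^2 ≡ 41² = 1681 ≡ 15 (mod 98)
  41^4 ≡ 15² = 225 ≡ 29 (mod 98)
  41^8 ≡ 29² = 841 ≡ 57 (mod 98)
  41^16 ≡ 57² = 3249 ≡ 15 (mod 98)
  41^32 ≡ 15² = 225 ≡ 29 (mod 98)
  41^64 ≡ 29² = 841 ≡ 57 (mod 98)
  41^128 ≡ 57² = 3249 ≡ 15 (mod 98)
190 = 128 + 32 + 16 + 8 + 4 + 2, so 41^190 = 41^128 × 41^32 × 41^16 × 41^8 × 41^4 × 41^2 ≡ 15 × 29 × 15 × 57 × 29 × 15 (mod 98)
Multiplying step by step:
  15 × 29 = 435 ≡ 43 (mod 98)
  43 × 15 = 645 ≡ 57 (mod 98)
  57 × 57 = 3249 ≡ 15 (mod 98)
  15 × 29 = 435 ≡ 43 (mod 98)
  43 × 15 = 645 ≡ 57 (mod 98)
Result: 41^190 ≡ 57 (mod 98)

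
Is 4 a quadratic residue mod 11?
By Euler's criterion: 4^{5} ≡ 1 (mod 11). Since this equals 1, 4 is a QR.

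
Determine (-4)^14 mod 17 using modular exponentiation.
Using repeated squaring. (-4) ≡ 13 (mod 17). 14 = 8 + 4 + 2 (binary 1110). Repeated squaring mod 17: 13^1 ≡ 13; 13^2 ≡ 13² = 169 ≡ 16; 13^4 ≡ 16² = 256 ≡ 1; 13^8 ≡ 1² = 1 ≡ 1. Multiply: (-4)^14 ≡ 13^8 × 13^4 × 13^2 ≡ 1 × 1 × 16 (mod 17): 1 × 1 = 1 ≡ 1; 1 × 16 = 16 ≡ 16. So (-4)^14 ≡ 16 (mod 17).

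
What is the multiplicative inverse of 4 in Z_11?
4^(-1) ≡ 3 (mod 11). Verification: 4 × 3 = 12 ≡ 1 (mod 11)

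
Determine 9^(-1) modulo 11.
9^(-1) ≡ 5 (mod 11). Verification: 9 × 5 = 45 ≡ 1 (mod 11)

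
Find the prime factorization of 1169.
7 × 167

Divide by primes starting from smallest:
1169 ÷ 7 = 167
167 ÷ 167 = 1

1169 = 7 × 167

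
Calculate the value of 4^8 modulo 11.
8 = 8 (binary 1000). Repeated squaring mod 11: 4^1 ≡ 4; 4^2 ≡ 4² = 16 ≡ 5; 4^4 ≡ 5² = 25 ≡ 3; 4^8 ≡ 3² = 9 ≡ 9. So 4^8 ≡ 9 (mod 11).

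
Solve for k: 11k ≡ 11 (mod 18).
1

Since gcd(11, 18) = 1 divides 11, a solution exists.
Multiply both sides by the inverse of 11 mod 18:
  11^(-1) mod 18 = 5
  x ≡ 5 × 11 ≡ 55 ≡ 1 (mod 18)
Verification: 11 × 1 = 11 = 0 × 18 + 11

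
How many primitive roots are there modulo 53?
24

The number of primitive roots modulo p is φ(p-1) = φ(52)
φ(52) = 24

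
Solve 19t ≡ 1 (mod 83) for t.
35

Using Extended Euclidean Algorithm:
gcd(19, 83) = 1
Bezout coefficients: 19 × 35 + 83 × -8 = 1
So 19 × 35 ≡ 1 (mod 83)
The inverse is 35 mod 83 = 35
Verification: 19 × 35 = 665 = 8 × 83 + 1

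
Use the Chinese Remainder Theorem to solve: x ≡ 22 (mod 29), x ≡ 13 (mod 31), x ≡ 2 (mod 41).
32966

Using the Chinese Remainder Theorem:
M = product of moduli = 36859
For equation 1: M_1 = 1271, 1271 ≡ 24 (mod 29), inverse of 1271 mod 29 is 23 (check: 24 × 23 = 552 ≡ 1 (mod 29))
For equation 2: M_2 = 1189, 1189 ≡ 11 (mod 31), inverse of 1189 mod 31 is 17 (check: 11 × 17 = 187 ≡ 1 (mod 31))
For equation 3: M_3 = 899, 899 ≡ 38 (mod 41), inverse of 899 mod 41 is 27 (check: 38 × 27 = 1026 ≡ 1 (mod 41))
Combine: x ≡ Σ r_i×M_i×(M_i⁻¹ mod m_i) = 22×1271×23 + 13×1189×17 + 2×899×27 = 643126 + 262769 + 48546 = 954441
954441 mod 36859 = 32966
x ≡ 32966 (mod 36859)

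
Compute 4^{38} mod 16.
0

Using successive squaring:
Binary expansion of 38: 100110
Powers of 4 mod 16 (each is the square of the previous):
  4^1 ≡ 4 (mod 16)
  4^2 ≡ 4² = 16 ≡ 0 (mod 16)
  4^4 ≡ 0² = 0 ≡ 0 (mod 16)
  4^8 ≡ 0² = 0 ≡ 0 (mod 16)
  4^16 ≡ 0² = 0 ≡ 0 (mod 16)
  4^32 ≡ 0² = 0 ≡ 0 (mod 16)
38 = 32 + 4 + 2, so 4^38 = 4^32 × 4^4 × 4^2 ≡ 0 × 0 × 0 (mod 16)
Multiplying step by step:
  0 × 0 = 0 ≡ 0 (mod 16)
  0 × 0 = 0 ≡ 0 (mod 16)
Result: 4^38 ≡ 0 (mod 16)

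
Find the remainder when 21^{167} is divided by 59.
By Fermat: 21^{58} ≡ 1 (mod 59). 167 = 2×58 + 51. So 21^{167} ≡ 21^{51} ≡ 26 (mod 59)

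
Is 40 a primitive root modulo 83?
No

To verify, check if 40^(82/q) ≢ 1 (mod 83) for each prime divisor q of 82
Divisors of 82 = 82: [1, 2, 41, 82]
  40^(82/41) = 40^2 ≡ 23 (mod 83)
  40^(82/2) = 40^41 ≡ 1 (mod 83)
Conclusion: 40 is not a primitive root modulo 83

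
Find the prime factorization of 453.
3 × 151

Divide by primes starting from smallest:
453 ÷ 3 = 151
151 ÷ 151 = 1

453 = 3 × 151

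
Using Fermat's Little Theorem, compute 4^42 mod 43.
By Fermat's Little Theorem, 4^{42} ≡ 1 (mod 43) since 43 is prime and gcd(4, 43) = 1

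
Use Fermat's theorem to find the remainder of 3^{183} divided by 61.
27

By Fermat's Little Theorem, a^(p-1) ≡ 1 (mod p) for prime p and gcd(a, p) = 1
Here p = 61, so 3^60 ≡ 1 (mod 61)
We can reduce the exponent: 183 mod 60 = 3
So 3^183 ≡ 3^3 (mod 61)
Computing: 3^3 mod 61 = 27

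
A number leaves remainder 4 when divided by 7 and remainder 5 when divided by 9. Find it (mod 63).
M = 7 × 9 = 63. M₁ = 9, y₁ ≡ 4 (mod 7). M₂ = 7, y₂ ≡ 4 (mod 9). t = 4×9×4 + 5×7×4 ≡ 32 (mod 63)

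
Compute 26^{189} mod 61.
24

Using successive squaring:
Binary expansion of 189: 10111101
Powers of 26 mod 61 (each is the square of the previous):
  26^1 ≡ 26 (mod 61)
  26^2 ≡ 26² = 676 ≡ 5 (mod 61)
  26^4 ≡ 5² = 25 ≡ 25 (mod 61)
  26^8 ≡ 25² = 625 ≡ 15 (mod 61)
  26^16 ≡ 15² = 225 ≡ 42 (mod 61)
  26^32 ≡ 42² = 1764 ≡ 56 (mod 61)
  26^64 ≡ 56² = 3136 ≡ 25 (mod 61)
  26^128 ≡ 25² = 625 ≡ 15 (mod 61)
189 = 128 + 32 + 16 + 8 + 4 + 1, so 26^189 = 26^128 × 26^32 × 26^16 × 26^8 × 26^4 × 26^1 ≡ 15 × 56 × 42 × 15 × 25 × 26 (mod 61)
Multiplying step by step:
  15 × 56 = 840 ≡ 47 (mod 61)
  47 × 42 = 1974 ≡ 22 (mod 61)
  22 × 15 = 330 ≡ 25 (mod 61)
  25 × 25 = 625 ≡ 15 (mod 61)
  15 × 26 = 390 ≡ 24 (mod 61)
Result: 26^189 ≡ 24 (mod 61)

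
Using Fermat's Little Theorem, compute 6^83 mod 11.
By Fermat: 6^{10} ≡ 1 (mod 11). 83 = 8×10 + 3. So 6^{83} ≡ 6^{3} ≡ 7 (mod 11)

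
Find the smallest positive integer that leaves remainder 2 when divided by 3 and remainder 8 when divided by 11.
M = 3 × 11 = 33. M₁ = 11, y₁ ≡ 2 (mod 3). M₂ = 3, y₂ ≡ 4 (mod 11). y = 2×11×2 + 8×3×4 ≡ 8 (mod 33). The smallest positive such number is 8.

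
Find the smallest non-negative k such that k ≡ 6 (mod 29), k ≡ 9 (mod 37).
934

Using the Chinese Remainder Theorem:
M = product of moduli = 1073
For equation 1: M_1 = 37, 37 ≡ 8 (mod 29), inverse of 37 mod 29 is 11 (check: 8 × 11 = 88 ≡ 1 (mod 29))
For equation 2: M_2 = 29, 29 ≡ 29 (mod 37), inverse of 29 mod 37 is 23 (check: 29 × 23 = 667 ≡ 1 (mod 37))
Combine: k ≡ Σ r_i×M_i×(M_i⁻¹ mod m_i) = 6×37×11 + 9×29×23 = 2442 + 6003 = 8445
8445 mod 1073 = 934
k ≡ 934 (mod 1073)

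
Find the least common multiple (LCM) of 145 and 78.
11310

First find GCD(145, 78) using the Euclidean algorithm:
145 = 1 × 78 + 67
78 = 1 × 67 + 11
67 = 6 × 11 + 1
11 = 11 × 1 + 0
GCD(145, 78) = 1

LCM formula: LCM(a, b) = (a × b) / GCD(a, b)
LCM(145, 78) = (145 × 78) / 1
LCM(145, 78) = 11310 / 1
LCM(145, 78) = 11310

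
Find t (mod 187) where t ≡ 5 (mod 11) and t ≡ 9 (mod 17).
M = 11 × 17 = 187. M₁ = 17, y₁ ≡ 2 (mod 11). M₂ = 11, y₂ ≡ 14 (mod 17). t = 5×17×2 + 9×11×14 ≡ 60 (mod 187)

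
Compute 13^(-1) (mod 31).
13^(-1) ≡ 12 (mod 31). Verification: 13 × 12 = 156 ≡ 1 (mod 31)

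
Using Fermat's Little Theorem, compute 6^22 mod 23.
By Fermat's Little Theorem, 6^{22} ≡ 1 (mod 23) since 23 is prime and gcd(6, 23) = 1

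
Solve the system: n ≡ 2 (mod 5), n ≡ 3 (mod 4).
M = 5 × 4 = 20. M₁ = 4, y₁ ≡ 4 (mod 5). M₂ = 5, y₂ ≡ 1 (mod 4). n = 2×4×4 + 3×5×1 ≡ 7 (mod 20)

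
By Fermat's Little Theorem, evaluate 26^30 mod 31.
By Fermat's Little Theorem, 26^{30} ≡ 1 (mod 31) since 31 is prime and gcd(26, 31) = 1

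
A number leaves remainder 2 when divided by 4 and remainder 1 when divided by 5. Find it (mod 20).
M = 4 × 5 = 20. M₁ = 5, y₁ ≡ 1 (mod 4). M₂ = 4, y₂ ≡ 4 (mod 5). r = 2×5×1 + 1×4×4 ≡ 6 (mod 20)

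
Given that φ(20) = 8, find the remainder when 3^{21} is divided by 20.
By Euler: 3^{8} ≡ 1 (mod 20) since gcd(3, 20) = 1. 21 = 2×8 + 5. So 3^{21} ≡ 3^{5} ≡ 3 (mod 20)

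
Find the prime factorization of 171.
3^2 × 19

Divide by primes starting from smallest:
171 ÷ 3 = 57
57 ÷ 3 = 19
19 ÷ 19 = 1

171 = 3^2 × 19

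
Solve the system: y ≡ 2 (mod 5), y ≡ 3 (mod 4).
M = 5 × 4 = 20. M₁ = 4, y₁ ≡ 4 (mod 5). M₂ = 5, y₂ ≡ 1 (mod 4). y = 2×4×4 + 3×5×1 ≡ 7 (mod 20)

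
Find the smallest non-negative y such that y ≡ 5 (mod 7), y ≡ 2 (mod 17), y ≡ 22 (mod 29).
138

Using the Chinese Remainder Theorem:
M = product of moduli = 3451
For equation 1: M_1 = 493, 493 ≡ 3 (mod 7), inverse of 493 mod 7 is 5 (check: 3 × 5 = 15 ≡ 1 (mod 7))
For equation 2: M_2 = 203, 203 ≡ 16 (mod 17), inverse of 203 mod 17 is 16 (check: 16 × 16 = 256 ≡ 1 (mod 17))
For equation 3: M_3 = 119, 119 ≡ 3 (mod 29), inverse of 119 mod 29 is 10 (check: 3 × 10 = 30 ≡ 1 (mod 29))
Combine: y ≡ Σ r_i×M_i×(M_i⁻¹ mod m_i) = 5×493×5 + 2×203×16 + 22×119×10 = 12325 + 6496 + 26180 = 45001
45001 mod 3451 = 138
y ≡ 138 (mod 3451)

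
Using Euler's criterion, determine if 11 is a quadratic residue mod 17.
By Euler's criterion: 11^{8} ≡ 16 (mod 17). Since this equals -1 (≡ 16), 11 is not a QR.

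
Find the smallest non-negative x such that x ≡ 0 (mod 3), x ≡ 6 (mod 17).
6

Using the Chinese Remainder Theorem:
M = product of moduli = 51
For equation 1: M_1 = 17, 17 ≡ 2 (mod 3), inverse of 17 mod 3 is 2 (check: 2 × 2 = 4 ≡ 1 (mod 3))
For equation 2: M_2 = 3, 3 ≡ 3 (mod 17), inverse of 3 mod 17 is 6 (check: 3 × 6 = 18 ≡ 1 (mod 17))
Combine: x ≡ Σ r_i×M_i×(M_i⁻¹ mod m_i) = 0×17×2 + 6×3×6 = 0 + 108 = 108
108 mod 51 = 6
x ≡ 6 (mod 51)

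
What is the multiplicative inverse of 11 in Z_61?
50

Using Extended Euclidean Algorithm:
gcd(11, 61) = 1
Bezout coefficients: 11 × -11 + 61 × 2 = 1
So 11 × -11 ≡ 1 (mod 61)
The inverse is -11 mod 61 = 50
Verification: 11 × 50 = 550 = 9 × 61 + 1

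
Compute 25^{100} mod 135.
25

Using successive squaring:
Binary expansion of 100: 1100100
Powers of 25 mod 135 (each is the square of the previous):
  25^1 ≡ 25 (mod 135)
  25^2 ≡ 25² = 625 ≡ 85 (mod 135)
  25^4 ≡ 85² = 7225 ≡ 70 (mod 135)
  25^8 ≡ 70² = 4900 ≡ 40 (mod 135)
  25^16 ≡ 40² = 1600 ≡ 115 (mod 135)
  25^32 ≡ 115² = 13225 ≡ 130 (mod 135)
  25^64 ≡ 130² = 16900 ≡ 25 (mod 135)
100 = 64 + 32 + 4, so 25^100 = 25^64 × 25^32 × 25^4 ≡ 25 × 130 × 70 (mod 135)
Multiplying step by step:
  25 × 130 = 3250 ≡ 10 (mod 135)
  10 × 70 = 700 ≡ 25 (mod 135)
Result: 25^100 ≡ 25 (mod 135)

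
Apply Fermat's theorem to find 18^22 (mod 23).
By Fermat's Little Theorem, 18^{22} ≡ 1 (mod 23) since 23 is prime and gcd(18, 23) = 1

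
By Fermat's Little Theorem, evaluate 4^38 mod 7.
By Fermat: 4^{6} ≡ 1 (mod 7). 38 = 6×6 + 2. So 4^{38} ≡ 4^{2} ≡ 2 (mod 7)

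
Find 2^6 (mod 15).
6 = 4 + 2 (binary 110). Repeated squaring mod 15: 2^1 ≡ 2; 2^2 ≡ 2² = 4 ≡ 4; 2^4 ≡ 4² = 16 ≡ 1. Multiply: 2^6 = 2^4 × 2^2 ≡ 1 × 4 (mod 15): 1 × 4 = 4 ≡ 4. So 2^6 ≡ 4 (mod 15).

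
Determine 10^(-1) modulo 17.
10^(-1) ≡ 12 (mod 17). Verification: 10 × 12 = 120 ≡ 1 (mod 17)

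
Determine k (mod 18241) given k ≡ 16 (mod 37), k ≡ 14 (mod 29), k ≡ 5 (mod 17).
1348

Using the Chinese Remainder Theorem:
M = product of moduli = 18241
For equation 1: M_1 = 493, 493 ≡ 12 (mod 37), inverse of 493 mod 37 is 34 (check: 12 × 34 = 408 ≡ 1 (mod 37))
For equation 2: M_2 = 629, 629 ≡ 20 (mod 29), inverse of 629 mod 29 is 16 (check: 20 × 16 = 320 ≡ 1 (mod 29))
For equation 3: M_3 = 1073, 1073 ≡ 2 (mod 17), inverse of 1073 mod 17 is 9 (check: 2 × 9 = 18 ≡ 1 (mod 17))
Combine: k ≡ Σ r_i×M_i×(M_i⁻¹ mod m_i) = 16×493×34 + 14×629×16 + 5×1073×9 = 268192 + 140896 + 48285 = 457373
457373 mod 18241 = 1348
k ≡ 1348 (mod 18241)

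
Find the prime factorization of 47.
47

Divide by primes starting from smallest:
47 ÷ 47 = 1

47 = 47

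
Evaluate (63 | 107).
(63/107) = 63^{53} mod 107 = -1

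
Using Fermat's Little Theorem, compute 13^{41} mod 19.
14

By Fermat's Little Theorem, a^(p-1) ≡ 1 (mod p) for prime p and gcd(a, p) = 1
Here p = 19, so 13^18 ≡ 1 (mod 19)
We can reduce the exponent: 41 mod 18 = 5
So 13^41 ≡ 13^5 (mod 19)
Computing: 13^5 mod 19 = 14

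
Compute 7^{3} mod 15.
13

Using successive squaring:
Binary expansion of 3: 11
Powers of 7 mod 15 (each is the square of the previous):
  7^1 ≡ 7 (mod 15)
  7^2 ≡ 7² = 49 ≡ 4 (mod 15)
3 = 2 + 1, so 7^3 = 7^2 × 7^1 ≡ 4 × 7 (mod 15)
Multiplying step by step:
  4 × 7 = 28 ≡ 13 (mod 15)
Result: 7^3 ≡ 13 (mod 15)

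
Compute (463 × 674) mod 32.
30

(463 × 674) = 312062
312062 mod 32 = 30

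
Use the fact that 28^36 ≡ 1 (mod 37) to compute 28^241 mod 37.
By Fermat: 28^{36} ≡ 1 (mod 37). 241 = 6×36 + 25. So 28^{241} ≡ 28^{25} ≡ 21 (mod 37)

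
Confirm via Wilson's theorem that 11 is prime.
(10)! mod 11 = 10. Since this equals -1 (mod 11), Wilson confirms 11 is prime.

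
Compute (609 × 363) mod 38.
21

(609 × 363) = 221067
221067 mod 38 = 21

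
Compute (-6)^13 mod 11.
Using Fermat: (-6)^{10} ≡ 1 (mod 11). 13 ≡ 3 (mod 10). So (-6)^{13} ≡ (-6)^{3} ≡ 4 (mod 11)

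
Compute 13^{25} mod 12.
1

Using successive squaring:
Binary expansion of 25: 11001
Powers of 13 mod 12 (each is the square of the previous):
  13^1 ≡ 1 (mod 12)
  13^2 ≡ 1² = 1 ≡ 1 (mod 12)
  13^4 ≡ 1² = 1 ≡ 1 (mod 12)
  13^8 ≡ 1² = 1 ≡ 1 (mod 12)
  13^16 ≡ 1² = 1 ≡ 1 (mod 12)
25 = 16 + 8 + 1, so 13^25 = 13^16 × 13^8 × 13^1 ≡ 1 × 1 × 1 (mod 12)
Multiplying step by step:
  1 × 1 = 1 ≡ 1 (mod 12)
  1 × 1 = 1 ≡ 1 (mod 12)
Result: 13^25 ≡ 1 (mod 12)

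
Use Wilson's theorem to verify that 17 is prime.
(16)! mod 17 = 16. Since this equals -1 (mod 17), Wilson confirms 17 is prime.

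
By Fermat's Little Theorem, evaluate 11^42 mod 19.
By Fermat: 11^{18} ≡ 1 (mod 19). 42 = 2×18 + 6. So 11^{42} ≡ 11^{6} ≡ 1 (mod 19)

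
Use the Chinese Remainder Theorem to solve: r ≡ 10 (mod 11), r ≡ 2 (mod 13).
M = 11 × 13 = 143. M₁ = 13, y₁ ≡ 6 (mod 11). M₂ = 11, y₂ ≡ 6 (mod 13). r = 10×13×6 + 2×11×6 ≡ 54 (mod 143)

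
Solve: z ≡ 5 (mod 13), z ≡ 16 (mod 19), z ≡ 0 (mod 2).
M = 13 × 19 × 2 = 494. M₁ = 38, y₁ ≡ 12 (mod 13). M₂ = 26, y₂ ≡ 11 (mod 19). M₃ = 247, y₃ ≡ 1 (mod 2). z = 5×38×12 + 16×26×11 + 0×247×1 ≡ 434 (mod 494)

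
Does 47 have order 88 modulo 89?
p - 1 = 88 has prime divisors 2, 11. Check 47^(88/q) mod 89 for each: 47^(88/2) = 47^44 ≡ 1, 47^(88/11) = 47^8 ≡ 32 (mod 89). Since 47^44 ≡ 1 (mod 89), the order of 47 divides 44 (in fact the order is 44) ≠ 88, so it is not a primitive root.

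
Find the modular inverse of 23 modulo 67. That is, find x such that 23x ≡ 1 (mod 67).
35

Using Extended Euclidean Algorithm:
gcd(23, 67) = 1
Bezout coefficients: 23 × -32 + 67 × 11 = 1
So 23 × -32 ≡ 1 (mod 67)
The inverse is -32 mod 67 = 35
Verification: 23 × 35 = 805 = 12 × 67 + 1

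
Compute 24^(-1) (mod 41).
24^(-1) ≡ 12 (mod 41). Verification: 24 × 12 = 288 ≡ 1 (mod 41)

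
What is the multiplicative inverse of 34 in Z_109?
93

Using Extended Euclidean Algorithm:
gcd(34, 109) = 1
Bezout coefficients: 34 × -16 + 109 × 5 = 1
So 34 × -16 ≡ 1 (mod 109)
The inverse is -16 mod 109 = 93
Verification: 34 × 93 = 3162 = 29 × 109 + 1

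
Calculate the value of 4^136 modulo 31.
Using Fermat: 4^{30} ≡ 1 (mod 31). 136 ≡ 16 (mod 30). So 4^{136} ≡ 4^{16} ≡ 4 (mod 31)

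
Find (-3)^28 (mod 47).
Using repeated squaring. (-3) ≡ 44 (mod 47). 28 = 16 + 8 + 4 (binary 11100). Repeated squaring mod 47: 44^1 ≡ 44; 44^2 ≡ 44² = 1936 ≡ 9; 44^4 ≡ 9² = 81 ≡ 34; 44^8 ≡ 34² = 1156 ≡ 28; 44^16 ≡ 28² = 784 ≡ 32. Multiply: (-3)^28 ≡ 44^16 × 44^8 × 44^4 ≡ 32 × 28 × 34 (mod 47): 32 × 28 = 896 ≡ 3; 3 × 34 = 102 ≡ 8. So (-3)^28 ≡ 8 (mod 47).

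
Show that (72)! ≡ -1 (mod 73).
(72)! mod 73 = 72. Since this equals -1 (mod 73), Wilson confirms 73 is prime.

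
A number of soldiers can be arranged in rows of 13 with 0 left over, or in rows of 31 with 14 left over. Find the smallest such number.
M = 13 × 31 = 403. M₁ = 31, y₁ ≡ 8 (mod 13). M₂ = 13, y₂ ≡ 12 (mod 31). t = 0×31×8 + 14×13×12 ≡ 169 (mod 403). The smallest positive such number is 169.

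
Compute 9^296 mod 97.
Using Fermat: 9^{96} ≡ 1 (mod 97). 296 ≡ 8 (mod 96). So 9^{296} ≡ 9^{8} ≡ 61 (mod 97)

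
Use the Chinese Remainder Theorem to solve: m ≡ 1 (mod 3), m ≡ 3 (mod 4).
M = 3 × 4 = 12. M₁ = 4, y₁ ≡ 1 (mod 3). M₂ = 3, y₂ ≡ 3 (mod 4). m = 1×4×1 + 3×3×3 ≡ 7 (mod 12)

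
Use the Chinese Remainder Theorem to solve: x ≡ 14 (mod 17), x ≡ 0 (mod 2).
14

Using the Chinese Remainder Theorem:
M = product of moduli = 34
For equation 1: M_1 = 2, 2 ≡ 2 (mod 17), inverse of 2 mod 17 is 9 (check: 2 × 9 = 18 ≡ 1 (mod 17))
For equation 2: M_2 = 17, 17 ≡ 1 (mod 2), inverse of 17 mod 2 is 1 (check: 1 × 1 = 1 ≡ 1 (mod 2))
Combine: x ≡ Σ r_i×M_i×(M_i⁻¹ mod m_i) = 14×2×9 + 0×17×1 = 252 + 0 = 252
252 mod 34 = 14
x ≡ 14 (mod 34)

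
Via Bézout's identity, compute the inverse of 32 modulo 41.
Extended GCD: 32(9) + 41(-7) = 1. So 32^(-1) ≡ 9 ≡ 9 (mod 41). Verify: 32 × 9 = 288 ≡ 1 (mod 41)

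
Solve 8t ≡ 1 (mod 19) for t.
12

Using Extended Euclidean Algorithm:
gcd(8, 19) = 1
Bezout coefficients: 8 × -7 + 19 × 3 = 1
So 8 × -7 ≡ 1 (mod 19)
The inverse is -7 mod 19 = 12
Verification: 8 × 12 = 96 = 5 × 19 + 1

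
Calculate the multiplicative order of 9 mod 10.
Powers of 9 mod 10: 9^1≡9, 9^2≡1. Order = 2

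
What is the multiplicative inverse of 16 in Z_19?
6

Using Extended Euclidean Algorithm:
gcd(16, 19) = 1
Bezout coefficients: 16 × 6 + 19 × -5 = 1
So 16 × 6 ≡ 1 (mod 19)
The inverse is 6 mod 19 = 6
Verification: 16 × 6 = 96 = 5 × 19 + 1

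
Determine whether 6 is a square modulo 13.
By Euler's criterion: 6^{6} ≡ 12 (mod 13). Since this equals -1 (≡ 12), 6 is not a QR.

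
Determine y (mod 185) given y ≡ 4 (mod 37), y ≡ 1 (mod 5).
41

Using the Chinese Remainder Theorem:
M = product of moduli = 185
For equation 1: M_1 = 5, 5 ≡ 5 (mod 37), inverse of 5 mod 37 is 15 (check: 5 × 15 = 75 ≡ 1 (mod 37))
For equation 2: M_2 = 37, 37 ≡ 2 (mod 5), inverse of 37 mod 5 is 3 (check: 2 × 3 = 6 ≡ 1 (mod 5))
Combine: y ≡ Σ r_i×M_i×(M_i⁻¹ mod m_i) = 4×5×15 + 1×37×3 = 300 + 111 = 411
411 mod 185 = 41
y ≡ 41 (mod 185)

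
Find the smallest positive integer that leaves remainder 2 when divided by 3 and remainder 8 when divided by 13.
M = 3 × 13 = 39. M₁ = 13, y₁ ≡ 1 (mod 3). M₂ = 3, y₂ ≡ 9 (mod 13). m = 2×13×1 + 8×3×9 ≡ 8 (mod 39). The smallest positive such number is 8.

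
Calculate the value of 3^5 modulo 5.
5 = 4 + 1 (binary 101). Repeated squaring mod 5: 3^1 ≡ 3; 3^2 ≡ 3² = 9 ≡ 4; 3^4 ≡ 4² = 16 ≡ 1. Multiply: 3^5 = 3^4 × 3^1 ≡ 1 × 3 (mod 5): 1 × 3 = 3 ≡ 3. So 3^5 ≡ 3 (mod 5).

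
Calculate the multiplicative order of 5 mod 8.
Powers of 5 mod 8: 5^1≡5, 5^2≡1. Order = 2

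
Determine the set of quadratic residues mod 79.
QRs mod 79: {1, 2, 4, 5, 8, 9, 10, 11, 13, 16, 18, 19, 20, 21, 22, 23, 25, 26, 31, 32, 36, 38, 40, 42, 44, 45, 46, 49, 50, 51, 52, 55, 62, 64, 65, 67, 72, 73, 76}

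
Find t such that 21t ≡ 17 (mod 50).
27

Since gcd(21, 50) = 1 divides 17, a solution exists.
Multiply both sides by the inverse of 21 mod 50:
  21^(-1) mod 50 = 31
  x ≡ 31 × 17 ≡ 527 ≡ 27 (mod 50)
Verification: 21 × 27 = 567 = 11 × 50 + 17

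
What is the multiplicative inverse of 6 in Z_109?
91

Using Extended Euclidean Algorithm:
gcd(6, 109) = 1
Bezout coefficients: 6 × -18 + 109 × 1 = 1
So 6 × -18 ≡ 1 (mod 109)
The inverse is -18 mod 109 = 91
Verification: 6 × 91 = 546 = 5 × 109 + 1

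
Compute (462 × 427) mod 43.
33

(462 × 427) = 197274
197274 mod 43 = 33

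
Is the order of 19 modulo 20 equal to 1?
No, the actual order is 2, not 1.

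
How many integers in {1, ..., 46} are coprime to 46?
22

Prime factorization: 46 = 2 × 23
Using the formula φ(n) = n × Π(1 - 1/p) for each prime factor p:
φ(46) = 46 × (1 - 1/2) × (1 - 1/23)
φ(46) = 22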